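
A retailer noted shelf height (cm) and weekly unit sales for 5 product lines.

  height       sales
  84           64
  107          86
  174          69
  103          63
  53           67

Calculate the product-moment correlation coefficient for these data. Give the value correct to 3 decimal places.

n = 5, Σx = 521, Σy = 349, Σx² = 62199, Σy² = 24711, Σxy = 36624
nΣxy − ΣxΣy = 183120 − 181829 = 1291
nΣx² − (Σx)² = 310995 − 271441 = 39554; nΣy² − (Σy)² = 123555 − 121801 = 1754
r = 1291 / √(39554 × 1754) = 1291 / 8329.3287 ≈ 0.155

0.155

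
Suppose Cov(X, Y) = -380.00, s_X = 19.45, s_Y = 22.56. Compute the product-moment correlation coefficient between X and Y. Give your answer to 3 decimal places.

r = Cov(X,Y) / (s_X · s_Y) = -380.00 / (19.45 × 22.56)
  = -380.00 / 438.7920 ≈ -0.866

-0.866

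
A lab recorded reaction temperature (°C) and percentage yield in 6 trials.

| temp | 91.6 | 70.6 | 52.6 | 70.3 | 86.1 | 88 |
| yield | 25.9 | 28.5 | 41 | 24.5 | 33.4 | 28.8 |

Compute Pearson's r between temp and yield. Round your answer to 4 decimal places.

n = 6, Σx = 459.2, Σy = 182.1, Σx² = 36240.98, Σy² = 5709.31, Σxy = 13673.63
nΣxy − ΣxΣy = 82041.78 − 83620.32 = -1578.54
nΣx² − (Σx)² = 217445.88 − 210864.64 = 6581.24; nΣy² − (Σy)² = 34255.86 − 33160.41 = 1095.45
r = -1578.54 / √(6581.24 × 1095.45) = -1578.54 / 2685.0362 ≈ -0.5879

-0.5879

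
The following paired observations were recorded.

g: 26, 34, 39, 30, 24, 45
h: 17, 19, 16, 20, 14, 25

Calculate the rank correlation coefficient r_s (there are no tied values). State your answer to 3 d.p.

0.600

Rank g: 2, 4, 5, 3, 1, 6
Rank h: 3, 4, 2, 5, 1, 6
d = rank(g) − rank(h): -1, 0, 3, -2, 0, 0; Σd² = 14
ρ = 1 − 6Σd² / [n(n²−1)] = 1 − 6×14 / (6×35) = 1 − 84/210 ≈ 0.600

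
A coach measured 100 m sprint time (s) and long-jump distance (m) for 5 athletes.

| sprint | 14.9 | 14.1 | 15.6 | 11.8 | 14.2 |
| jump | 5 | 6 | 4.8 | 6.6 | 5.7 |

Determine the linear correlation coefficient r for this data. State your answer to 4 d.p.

-0.9427

n = 5, Σx = 70.6, Σy = 28.1, Σx² = 1005.06, Σy² = 160.09, Σxy = 392.8
nΣxy − ΣxΣy = 1964 − 1983.86 = -19.86
nΣx² − (Σx)² = 5025.3 − 4984.36 = 40.94; nΣy² − (Σy)² = 800.45 − 789.61 = 10.84
r = -19.86 / √(40.94 × 10.84) = -19.86 / 21.0663 ≈ -0.9427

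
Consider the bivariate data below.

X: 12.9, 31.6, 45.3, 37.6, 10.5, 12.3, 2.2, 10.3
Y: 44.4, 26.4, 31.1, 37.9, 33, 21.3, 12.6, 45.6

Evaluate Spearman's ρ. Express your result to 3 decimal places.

Rank X: 5, 6, 8, 7, 3, 4, 1, 2
Rank Y: 7, 3, 4, 6, 5, 2, 1, 8
d = rank(X) − rank(Y): -2, 3, 4, 1, -2, 2, 0, -6; Σd² = 74
ρ = 1 − 6Σd² / [n(n²−1)] = 1 − 6×74 / (8×63) = 1 − 444/504 ≈ 0.119

0.119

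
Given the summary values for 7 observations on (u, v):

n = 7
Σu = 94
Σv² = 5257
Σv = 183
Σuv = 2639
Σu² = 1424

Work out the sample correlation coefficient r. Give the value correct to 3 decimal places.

r = (nΣuv − ΣuΣv) / √[(nΣu² − (Σu)²)(nΣv² − (Σv)²)]
Numerator: 7×2639 − 94×183 = 1271
Denominator: √[(9968 − 8836)(36799 − 33489)] = √[1132 × 3310] = 1935.6963
r = 1271 / 1935.6963 ≈ 0.657

0.657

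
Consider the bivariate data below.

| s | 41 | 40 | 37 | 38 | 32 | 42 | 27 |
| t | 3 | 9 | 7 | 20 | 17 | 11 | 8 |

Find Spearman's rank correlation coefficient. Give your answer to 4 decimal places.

Rank s: 6, 5, 3, 4, 2, 7, 1
Rank t: 1, 4, 2, 7, 6, 5, 3
d = rank(s) − rank(t): 5, 1, 1, -3, -4, 2, -2; Σd² = 60
ρ = 1 − 6Σd² / [n(n²−1)] = 1 − 6×60 / (7×48) = 1 − 360/336 ≈ -0.0714

-0.0714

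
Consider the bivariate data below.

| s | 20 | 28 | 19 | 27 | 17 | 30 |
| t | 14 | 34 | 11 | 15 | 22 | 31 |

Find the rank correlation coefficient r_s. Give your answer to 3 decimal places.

0.600

Rank s: 3, 5, 2, 4, 1, 6
Rank t: 2, 6, 1, 3, 4, 5
d = rank(s) − rank(t): 1, -1, 1, 1, -3, 1; Σd² = 14
ρ = 1 − 6Σd² / [n(n²−1)] = 1 − 6×14 / (6×35) = 1 − 84/210 ≈ 0.600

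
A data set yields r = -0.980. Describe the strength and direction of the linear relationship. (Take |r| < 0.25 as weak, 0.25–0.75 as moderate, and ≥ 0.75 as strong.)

strong negative

r = -0.980 < 0 so the relationship is negative.
|r| = 0.980, which falls in the strong range.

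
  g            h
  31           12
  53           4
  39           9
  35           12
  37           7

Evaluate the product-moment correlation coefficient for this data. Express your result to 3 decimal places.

-0.891

n = 5, Σg = 195, Σh = 44, Σg² = 7885, Σh² = 434, Σgh = 1614
nΣgh − ΣgΣh = 8070 − 8580 = -510
nΣg² − (Σg)² = 39425 − 38025 = 1400; nΣh² − (Σh)² = 2170 − 1936 = 234
r = -510 / √(1400 × 234) = -510 / 572.3635 ≈ -0.891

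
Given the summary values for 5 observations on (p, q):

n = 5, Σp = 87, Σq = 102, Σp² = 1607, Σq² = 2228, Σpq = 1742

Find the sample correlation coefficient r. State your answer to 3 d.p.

r = (nΣpq − ΣpΣq) / √[(nΣp² − (Σp)²)(nΣq² − (Σq)²)]
Numerator: 5×1742 − 87×102 = -164
Denominator: √[(8035 − 7569)(11140 − 10404)] = √[466 × 736] = 585.6415
r = -164 / 585.6415 ≈ -0.280

-0.280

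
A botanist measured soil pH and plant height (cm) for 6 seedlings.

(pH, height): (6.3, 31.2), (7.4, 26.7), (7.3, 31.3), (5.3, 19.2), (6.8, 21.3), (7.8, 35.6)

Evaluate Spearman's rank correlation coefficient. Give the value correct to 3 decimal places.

Rank pH: 2, 5, 4, 1, 3, 6
Rank height: 4, 3, 5, 1, 2, 6
d = rank(pH) − rank(height): -2, 2, -1, 0, 1, 0; Σd² = 10
ρ = 1 − 6Σd² / [n(n²−1)] = 1 − 6×10 / (6×35) = 1 − 60/210 ≈ 0.714

0.714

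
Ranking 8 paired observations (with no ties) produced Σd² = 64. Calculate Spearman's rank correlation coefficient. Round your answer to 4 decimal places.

ρ = 1 − 6Σd² / [n(n²−1)] = 1 − 6×64 / (8×63)
  = 1 − 384/504 = 1 − 0.76190 ≈ 0.2381

0.2381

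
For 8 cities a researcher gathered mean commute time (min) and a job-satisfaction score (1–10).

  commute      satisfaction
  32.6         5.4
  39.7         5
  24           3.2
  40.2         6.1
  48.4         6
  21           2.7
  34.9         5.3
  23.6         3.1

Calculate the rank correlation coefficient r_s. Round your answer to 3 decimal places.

0.881

Rank commute: 4, 6, 3, 7, 8, 1, 5, 2
Rank satisfaction: 6, 4, 3, 8, 7, 1, 5, 2
d = rank(commute) − rank(satisfaction): -2, 2, 0, -1, 1, 0, 0, 0; Σd² = 10
ρ = 1 − 6Σd² / [n(n²−1)] = 1 − 6×10 / (8×63) = 1 − 60/504 ≈ 0.881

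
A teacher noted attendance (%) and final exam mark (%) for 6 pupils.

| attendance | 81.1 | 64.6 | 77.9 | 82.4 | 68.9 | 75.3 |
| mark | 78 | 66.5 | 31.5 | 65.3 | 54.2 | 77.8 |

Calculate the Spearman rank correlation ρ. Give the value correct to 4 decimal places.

Rank attendance: 5, 1, 4, 6, 2, 3
Rank mark: 6, 4, 1, 3, 2, 5
d = rank(attendance) − rank(mark): -1, -3, 3, 3, 0, -2; Σd² = 32
ρ = 1 − 6Σd² / [n(n²−1)] = 1 − 6×32 / (6×35) = 1 − 192/210 ≈ 0.0857

0.0857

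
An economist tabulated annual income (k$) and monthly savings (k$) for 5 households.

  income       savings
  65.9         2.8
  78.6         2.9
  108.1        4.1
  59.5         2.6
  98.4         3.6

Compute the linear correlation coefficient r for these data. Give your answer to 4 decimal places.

0.9765

n = 5, Σx = 410.5, Σy = 16, Σx² = 35429.19, Σy² = 52.78, Σxy = 1364.61
nΣxy − ΣxΣy = 6823.05 − 6568 = 255.05
nΣx² − (Σx)² = 177145.95 − 168510.25 = 8635.7; nΣy² − (Σy)² = 263.9 − 256 = 7.9
r = 255.05 / √(8635.7 × 7.9) = 255.05 / 261.1935 ≈ 0.9765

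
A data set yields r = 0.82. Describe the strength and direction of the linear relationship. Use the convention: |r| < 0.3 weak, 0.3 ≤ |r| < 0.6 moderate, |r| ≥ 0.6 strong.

r = 0.82 > 0 so the relationship is positive.
|r| = 0.82, which falls in the strong range.

strong positive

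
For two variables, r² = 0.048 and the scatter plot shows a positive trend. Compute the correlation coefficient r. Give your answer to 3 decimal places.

|r| = √0.048 = 0.219
The association is positive, so r = 0.219.

0.219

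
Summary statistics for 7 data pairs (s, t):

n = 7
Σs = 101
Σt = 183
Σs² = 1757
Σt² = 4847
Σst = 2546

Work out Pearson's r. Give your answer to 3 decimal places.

-0.688

r = (nΣst − ΣsΣt) / √[(nΣs² − (Σs)²)(nΣt² − (Σt)²)]
Numerator: 7×2546 − 101×183 = -661
Denominator: √[(12299 − 10201)(33929 − 33489)] = √[2098 × 440] = 960.7913
r = -661 / 960.7913 ≈ -0.688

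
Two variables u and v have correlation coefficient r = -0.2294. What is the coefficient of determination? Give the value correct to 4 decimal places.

r² = (-0.2294)² = 0.0526

0.0526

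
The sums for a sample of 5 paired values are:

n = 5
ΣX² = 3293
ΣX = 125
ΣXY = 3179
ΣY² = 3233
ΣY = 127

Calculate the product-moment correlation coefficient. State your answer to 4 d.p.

0.1150

r = (nΣXY − ΣXΣY) / √[(nΣX² − (ΣX)²)(nΣY² − (ΣY)²)]
Numerator: 5×3179 − 125×127 = 20
Denominator: √[(16465 − 15625)(16165 − 16129)] = √[840 × 36] = 173.8965
r = 20 / 173.8965 ≈ 0.1150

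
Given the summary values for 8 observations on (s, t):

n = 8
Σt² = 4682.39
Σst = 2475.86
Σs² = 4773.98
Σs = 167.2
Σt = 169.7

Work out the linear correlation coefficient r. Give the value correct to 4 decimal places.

r = (nΣst − ΣsΣt) / √[(nΣs² − (Σs)²)(nΣt² − (Σt)²)]
Numerator: 8×2475.86 − 167.2×169.7 = -8566.96
Denominator: √[(38191.84 − 27955.84)(37459.12 − 28798.09)] = √[10236 × 8661.03] = 9415.6414
r = -8566.96 / 9415.6414 ≈ -0.9099

-0.9099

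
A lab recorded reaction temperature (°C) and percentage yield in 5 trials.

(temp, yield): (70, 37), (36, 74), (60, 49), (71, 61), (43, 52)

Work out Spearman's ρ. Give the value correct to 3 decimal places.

Rank temp: 4, 1, 3, 5, 2
Rank yield: 1, 5, 2, 4, 3
d = rank(temp) − rank(yield): 3, -4, 1, 1, -1; Σd² = 28
ρ = 1 − 6Σd² / [n(n²−1)] = 1 − 6×28 / (5×24) = 1 − 168/120 ≈ -0.400

-0.400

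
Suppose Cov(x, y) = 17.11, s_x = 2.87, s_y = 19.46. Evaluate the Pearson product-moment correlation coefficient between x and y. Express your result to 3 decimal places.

0.306

r = Cov(x,y) / (s_x · s_y) = 17.11 / (2.87 × 19.46)
  = 17.11 / 55.8502 ≈ 0.306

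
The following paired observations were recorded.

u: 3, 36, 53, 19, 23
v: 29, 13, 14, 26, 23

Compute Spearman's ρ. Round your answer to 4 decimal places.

Rank u: 1, 4, 5, 2, 3
Rank v: 5, 1, 2, 4, 3
d = rank(u) − rank(v): -4, 3, 3, -2, 0; Σd² = 38
ρ = 1 − 6Σd² / [n(n²−1)] = 1 − 6×38 / (5×24) = 1 − 228/120 ≈ -0.9000

-0.9000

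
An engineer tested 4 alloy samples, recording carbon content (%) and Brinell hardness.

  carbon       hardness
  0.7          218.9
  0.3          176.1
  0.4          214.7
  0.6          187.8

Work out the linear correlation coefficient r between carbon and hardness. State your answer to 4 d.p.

n = 4, Σx = 2, Σy = 797.5, Σx² = 1.1, Σy² = 160293.35, Σxy = 404.62
nΣxy − ΣxΣy = 1618.48 − 1595 = 23.48
nΣx² − (Σx)² = 4.4 − 4 = 0.4; nΣy² − (Σy)² = 641173.4 − 636006.25 = 5167.15
r = 23.48 / √(0.4 × 5167.15) = 23.48 / 45.4627 ≈ 0.5165

0.5165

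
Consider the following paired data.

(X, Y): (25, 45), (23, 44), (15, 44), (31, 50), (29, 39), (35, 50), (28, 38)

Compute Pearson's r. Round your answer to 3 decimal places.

n = 7, ΣX = 186, ΣY = 310, ΣX² = 5190, ΣY² = 13862, ΣXY = 8292
nΣXY − ΣXΣY = 58044 − 57660 = 384
nΣX² − (ΣX)² = 36330 − 34596 = 1734; nΣY² − (ΣY)² = 97034 − 96100 = 934
r = 384 / √(1734 × 934) = 384 / 1272.6178 ≈ 0.302

0.302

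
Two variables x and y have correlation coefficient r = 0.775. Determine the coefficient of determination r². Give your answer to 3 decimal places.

r² = (0.775)² = 0.601

0.601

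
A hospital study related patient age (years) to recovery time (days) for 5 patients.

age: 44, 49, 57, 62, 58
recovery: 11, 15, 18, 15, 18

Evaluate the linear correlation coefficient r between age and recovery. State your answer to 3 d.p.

n = 5, Σx = 270, Σy = 77, Σx² = 14794, Σy² = 1219, Σxy = 4219
nΣxy − ΣxΣy = 21095 − 20790 = 305
nΣx² − (Σx)² = 73970 − 72900 = 1070; nΣy² − (Σy)² = 6095 − 5929 = 166
r = 305 / √(1070 × 166) = 305 / 421.4499 ≈ 0.724

0.724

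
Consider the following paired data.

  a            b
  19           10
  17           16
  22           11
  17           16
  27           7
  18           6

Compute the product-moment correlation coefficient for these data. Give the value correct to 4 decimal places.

-0.5621

n = 6, Σa = 120, Σb = 66, Σa² = 2476, Σb² = 818, Σab = 1273
nΣab − ΣaΣb = 7638 − 7920 = -282
nΣa² − (Σa)² = 14856 − 14400 = 456; nΣb² − (Σb)² = 4908 − 4356 = 552
r = -282 / √(456 × 552) = -282 / 501.7091 ≈ -0.5621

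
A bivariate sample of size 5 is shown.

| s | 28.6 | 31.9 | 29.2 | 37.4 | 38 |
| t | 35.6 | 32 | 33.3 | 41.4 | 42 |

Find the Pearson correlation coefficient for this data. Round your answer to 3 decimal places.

0.854

n = 5, Σs = 165.1, Σt = 184.3, Σs² = 5530.97, Σt² = 6878.21, Σst = 6155.68
nΣst − ΣsΣt = 30778.4 − 30427.93 = 350.47
nΣs² − (Σs)² = 27654.85 − 27258.01 = 396.84; nΣt² − (Σt)² = 34391.05 − 33966.49 = 424.56
r = 350.47 / √(396.84 × 424.56) = 350.47 / 410.4661 ≈ 0.854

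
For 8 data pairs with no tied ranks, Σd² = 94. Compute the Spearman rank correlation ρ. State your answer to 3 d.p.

-0.119

ρ = 1 − 6Σd² / [n(n²−1)] = 1 − 6×94 / (8×63)
  = 1 − 564/504 = 1 − 1.1190 ≈ -0.119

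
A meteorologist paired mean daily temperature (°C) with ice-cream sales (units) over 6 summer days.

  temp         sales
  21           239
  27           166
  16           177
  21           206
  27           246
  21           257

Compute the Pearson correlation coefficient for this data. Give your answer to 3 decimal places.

0.101

n = 6, Σx = 133, Σy = 1291, Σx² = 3037, Σy² = 285007, Σxy = 28698
nΣxy − ΣxΣy = 172188 − 171703 = 485
nΣx² − (Σx)² = 18222 − 17689 = 533; nΣy² − (Σy)² = 1710042 − 1666681 = 43361
r = 485 / √(533 × 43361) = 485 / 4807.4331 ≈ 0.101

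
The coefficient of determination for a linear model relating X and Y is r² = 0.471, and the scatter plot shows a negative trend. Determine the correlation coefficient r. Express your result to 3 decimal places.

|r| = √0.471 = 0.686
The association is negative, so r = −0.686.

-0.686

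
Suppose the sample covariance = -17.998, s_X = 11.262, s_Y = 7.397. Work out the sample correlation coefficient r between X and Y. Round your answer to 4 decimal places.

-0.2160

r = Cov(X,Y) / (s_X · s_Y) = -17.998 / (11.262 × 7.397)
  = -17.998 / 83.3050 ≈ -0.2160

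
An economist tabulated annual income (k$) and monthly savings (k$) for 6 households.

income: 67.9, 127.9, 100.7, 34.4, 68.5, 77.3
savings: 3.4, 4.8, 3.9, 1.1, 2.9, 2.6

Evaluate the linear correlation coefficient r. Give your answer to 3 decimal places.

0.944

n = 6, Σx = 476.7, Σy = 18.7, Σx² = 42960.21, Σy² = 66.19, Σxy = 1674.98
nΣxy − ΣxΣy = 10049.88 − 8914.29 = 1135.59
nΣx² − (Σx)² = 257761.26 − 227242.89 = 30518.37; nΣy² − (Σy)² = 397.14 − 349.69 = 47.45
r = 1135.59 / √(30518.37 × 47.45) = 1135.59 / 1203.3689 ≈ 0.944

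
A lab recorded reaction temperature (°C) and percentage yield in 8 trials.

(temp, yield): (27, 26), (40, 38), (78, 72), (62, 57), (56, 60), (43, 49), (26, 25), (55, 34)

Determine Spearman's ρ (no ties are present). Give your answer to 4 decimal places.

Rank temp: 2, 3, 8, 7, 6, 4, 1, 5
Rank yield: 2, 4, 8, 6, 7, 5, 1, 3
d = rank(temp) − rank(yield): 0, -1, 0, 1, -1, -1, 0, 2; Σd² = 8
ρ = 1 − 6Σd² / [n(n²−1)] = 1 − 6×8 / (8×63) = 1 − 48/504 ≈ 0.9048

0.9048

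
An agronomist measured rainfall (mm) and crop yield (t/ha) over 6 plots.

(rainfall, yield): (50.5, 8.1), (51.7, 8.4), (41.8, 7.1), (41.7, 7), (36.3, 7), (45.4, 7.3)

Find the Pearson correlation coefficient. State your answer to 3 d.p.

n = 6, Σx = 267.4, Σy = 44.9, Σx² = 12088.12, Σy² = 337.87, Σxy = 2017.53
nΣxy − ΣxΣy = 12105.18 − 12006.26 = 98.92
nΣx² − (Σx)² = 72528.72 − 71502.76 = 1025.96; nΣy² − (Σy)² = 2027.22 − 2016.01 = 11.21
r = 98.92 / √(1025.96 × 11.21) = 98.92 / 107.2428 ≈ 0.922

0.922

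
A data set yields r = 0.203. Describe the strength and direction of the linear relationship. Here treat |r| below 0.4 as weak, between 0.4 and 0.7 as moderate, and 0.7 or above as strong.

weak positive

r = 0.203 > 0 so the relationship is positive.
|r| = 0.203, which falls in the weak range.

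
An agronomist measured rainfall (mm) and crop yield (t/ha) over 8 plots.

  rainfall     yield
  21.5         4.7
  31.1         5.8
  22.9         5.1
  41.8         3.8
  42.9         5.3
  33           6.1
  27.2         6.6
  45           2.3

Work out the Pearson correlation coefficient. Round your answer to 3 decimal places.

-0.545

n = 8, Σx = 265.4, Σy = 39.7, Σx² = 9395.36, Σy² = 210.33, Σxy = 1268.75
nΣxy − ΣxΣy = 10150 − 10536.38 = -386.38
nΣx² − (Σx)² = 75162.88 − 70437.16 = 4725.72; nΣy² − (Σy)² = 1682.64 − 1576.09 = 106.55
r = -386.38 / √(4725.72 × 106.55) = -386.38 / 709.5953 ≈ -0.545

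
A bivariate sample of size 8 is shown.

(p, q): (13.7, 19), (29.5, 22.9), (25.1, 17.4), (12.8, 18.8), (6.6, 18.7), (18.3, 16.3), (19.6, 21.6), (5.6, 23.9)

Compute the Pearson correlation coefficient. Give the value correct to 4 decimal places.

-0.0563

n = 8, Σp = 131.2, Σq = 158.6, Σp² = 2645.76, Σq² = 3194.76, Σpq = 2592.14
nΣpq − ΣpΣq = 20737.12 − 20808.32 = -71.2
nΣp² − (Σp)² = 21166.08 − 17213.44 = 3952.64; nΣq² − (Σq)² = 25558.08 − 25153.96 = 404.12
r = -71.2 / √(3952.64 × 404.12) = -71.2 / 1263.8595 ≈ -0.0563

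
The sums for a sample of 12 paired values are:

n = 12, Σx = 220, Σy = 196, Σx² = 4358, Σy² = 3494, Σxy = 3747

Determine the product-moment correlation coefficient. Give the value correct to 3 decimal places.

0.499

r = (nΣxy − ΣxΣy) / √[(nΣx² − (Σx)²)(nΣy² − (Σy)²)]
Numerator: 12×3747 − 220×196 = 1844
Denominator: √[(52296 − 48400)(41928 − 38416)] = √[3896 × 3512] = 3699.0204
r = 1844 / 3699.0204 ≈ 0.499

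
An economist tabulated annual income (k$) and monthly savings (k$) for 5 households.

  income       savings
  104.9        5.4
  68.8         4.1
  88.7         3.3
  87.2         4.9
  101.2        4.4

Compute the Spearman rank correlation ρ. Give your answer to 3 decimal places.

0.500

Rank income: 5, 1, 3, 2, 4
Rank savings: 5, 2, 1, 4, 3
d = rank(income) − rank(savings): 0, -1, 2, -2, 1; Σd² = 10
ρ = 1 − 6Σd² / [n(n²−1)] = 1 − 6×10 / (5×24) = 1 − 60/120 ≈ 0.500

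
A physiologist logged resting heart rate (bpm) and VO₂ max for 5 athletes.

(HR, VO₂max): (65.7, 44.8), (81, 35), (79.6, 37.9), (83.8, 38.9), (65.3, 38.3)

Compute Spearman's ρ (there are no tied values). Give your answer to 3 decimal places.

Rank HR: 2, 4, 3, 5, 1
Rank VO₂max: 5, 1, 2, 4, 3
d = rank(HR) − rank(VO₂max): -3, 3, 1, 1, -2; Σd² = 24
ρ = 1 − 6Σd² / [n(n²−1)] = 1 − 6×24 / (5×24) = 1 − 144/120 ≈ -0.200

-0.200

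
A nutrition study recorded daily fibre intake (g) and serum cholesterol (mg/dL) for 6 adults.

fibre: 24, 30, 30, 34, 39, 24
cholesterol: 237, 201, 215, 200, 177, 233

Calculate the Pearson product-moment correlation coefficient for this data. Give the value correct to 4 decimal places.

n = 6, Σx = 181, Σy = 1263, Σx² = 5629, Σy² = 268413, Σxy = 37463
nΣxy − ΣxΣy = 224778 − 228603 = -3825
nΣx² − (Σx)² = 33774 − 32761 = 1013; nΣy² − (Σy)² = 1610478 − 1595169 = 15309
r = -3825 / √(1013 × 15309) = -3825 / 3938.0220 ≈ -0.9713

-0.9713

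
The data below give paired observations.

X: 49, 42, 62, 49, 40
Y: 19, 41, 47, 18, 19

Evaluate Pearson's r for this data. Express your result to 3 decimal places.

0.494

n = 5, ΣX = 242, ΣY = 144, ΣX² = 12010, ΣY² = 4936, ΣXY = 7209
nΣXY − ΣXΣY = 36045 − 34848 = 1197
nΣX² − (ΣX)² = 60050 − 58564 = 1486; nΣY² − (ΣY)² = 24680 − 20736 = 3944
r = 1197 / √(1486 × 3944) = 1197 / 2420.9056 ≈ 0.494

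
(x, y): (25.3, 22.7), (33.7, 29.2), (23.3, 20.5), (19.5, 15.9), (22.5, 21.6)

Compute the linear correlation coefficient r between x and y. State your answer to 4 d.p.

0.9716

n = 5, Σx = 124.3, Σy = 109.9, Σx² = 3205.17, Σy² = 2507.55, Σxy = 2832.05
nΣxy − ΣxΣy = 14160.25 − 13660.57 = 499.68
nΣx² − (Σx)² = 16025.85 − 15450.49 = 575.36; nΣy² − (Σy)² = 12537.75 − 12078.01 = 459.74
r = 499.68 / √(575.36 × 459.74) = 499.68 / 514.3112 ≈ 0.9716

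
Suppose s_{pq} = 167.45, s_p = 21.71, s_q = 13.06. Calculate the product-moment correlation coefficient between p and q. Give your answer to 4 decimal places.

0.5906

r = Cov(p,q) / (s_p · s_q) = 167.45 / (21.71 × 13.06)
  = 167.45 / 283.5326 ≈ 0.5906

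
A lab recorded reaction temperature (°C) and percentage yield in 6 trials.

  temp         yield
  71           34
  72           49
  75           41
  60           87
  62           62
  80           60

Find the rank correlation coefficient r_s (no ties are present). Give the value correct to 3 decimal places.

-0.486

Rank temp: 3, 4, 5, 1, 2, 6
Rank yield: 1, 3, 2, 6, 5, 4
d = rank(temp) − rank(yield): 2, 1, 3, -5, -3, 2; Σd² = 52
ρ = 1 − 6Σd² / [n(n²−1)] = 1 − 6×52 / (6×35) = 1 − 312/210 ≈ -0.486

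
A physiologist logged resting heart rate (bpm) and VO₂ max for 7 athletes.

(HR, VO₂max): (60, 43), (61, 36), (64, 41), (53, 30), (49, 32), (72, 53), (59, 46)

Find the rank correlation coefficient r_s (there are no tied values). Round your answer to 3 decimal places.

Rank HR: 4, 5, 6, 2, 1, 7, 3
Rank VO₂max: 5, 3, 4, 1, 2, 7, 6
d = rank(HR) − rank(VO₂max): -1, 2, 2, 1, -1, 0, -3; Σd² = 20
ρ = 1 − 6Σd² / [n(n²−1)] = 1 − 6×20 / (7×48) = 1 − 120/336 ≈ 0.643

0.643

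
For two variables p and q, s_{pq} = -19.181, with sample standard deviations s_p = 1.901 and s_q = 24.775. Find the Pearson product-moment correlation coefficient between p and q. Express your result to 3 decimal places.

r = Cov(p,q) / (s_p · s_q) = -19.181 / (1.901 × 24.775)
  = -19.181 / 47.0973 ≈ -0.407

-0.407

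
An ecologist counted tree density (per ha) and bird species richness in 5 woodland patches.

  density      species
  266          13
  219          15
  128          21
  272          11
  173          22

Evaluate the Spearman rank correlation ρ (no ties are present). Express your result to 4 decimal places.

Rank density: 4, 3, 1, 5, 2
Rank species: 2, 3, 4, 1, 5
d = rank(density) − rank(species): 2, 0, -3, 4, -3; Σd² = 38
ρ = 1 − 6Σd² / [n(n²−1)] = 1 − 6×38 / (5×24) = 1 − 228/120 ≈ -0.9000

-0.9000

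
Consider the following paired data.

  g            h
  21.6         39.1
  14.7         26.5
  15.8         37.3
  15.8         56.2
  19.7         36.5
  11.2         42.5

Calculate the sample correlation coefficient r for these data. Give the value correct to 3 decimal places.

-0.079

n = 6, Σg = 98.8, Σh = 238.1, Σg² = 1695.46, Σh² = 9919.29, Σgh = 3906.46
nΣgh − ΣgΣh = 23438.76 − 23524.28 = -85.52
nΣg² − (Σg)² = 10172.76 − 9761.44 = 411.32; nΣh² − (Σh)² = 59515.74 − 56691.61 = 2824.13
r = -85.52 / √(411.32 × 2824.13) = -85.52 / 1077.7853 ≈ -0.079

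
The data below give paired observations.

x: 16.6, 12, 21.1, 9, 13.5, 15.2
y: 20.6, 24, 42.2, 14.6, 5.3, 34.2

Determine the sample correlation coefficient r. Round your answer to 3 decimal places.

0.692

n = 6, Σx = 87.4, Σy = 140.9, Σx² = 1359.06, Σy² = 4192.09, Σxy = 2243.17
nΣxy − ΣxΣy = 13459.02 − 12314.66 = 1144.36
nΣx² − (Σx)² = 8154.36 − 7638.76 = 515.6; nΣy² − (Σy)² = 25152.54 − 19852.81 = 5299.73
r = 1144.36 / √(515.6 × 5299.73) = 1144.36 / 1653.0399 ≈ 0.692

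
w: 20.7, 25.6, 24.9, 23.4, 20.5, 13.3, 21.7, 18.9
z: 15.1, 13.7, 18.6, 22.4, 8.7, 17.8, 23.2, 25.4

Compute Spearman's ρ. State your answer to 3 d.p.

-0.119

Rank w: 4, 8, 7, 6, 3, 1, 5, 2
Rank z: 3, 2, 5, 6, 1, 4, 7, 8
d = rank(w) − rank(z): 1, 6, 2, 0, 2, -3, -2, -6; Σd² = 94
ρ = 1 − 6Σd² / [n(n²−1)] = 1 − 6×94 / (8×63) = 1 − 564/504 ≈ -0.119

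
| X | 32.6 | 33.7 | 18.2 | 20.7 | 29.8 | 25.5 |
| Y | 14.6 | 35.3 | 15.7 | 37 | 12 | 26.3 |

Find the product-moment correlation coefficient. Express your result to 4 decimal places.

-0.0676

n = 6, ΣX = 160.5, ΣY = 140.9, ΣX² = 4496.47, ΣY² = 3910.43, ΣXY = 3745.46
nΣXY − ΣXΣY = 22472.76 − 22614.45 = -141.69
nΣX² − (ΣX)² = 26978.82 − 25760.25 = 1218.57; nΣY² − (ΣY)² = 23462.58 − 19852.81 = 3609.77
r = -141.69 / √(1218.57 × 3609.77) = -141.69 / 2097.3215 ≈ -0.0676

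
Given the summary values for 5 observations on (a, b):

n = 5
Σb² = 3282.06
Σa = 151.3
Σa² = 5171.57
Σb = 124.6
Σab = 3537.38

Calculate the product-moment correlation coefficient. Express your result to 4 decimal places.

-0.7190

r = (nΣab − ΣaΣb) / √[(nΣa² − (Σa)²)(nΣb² − (Σb)²)]
Numerator: 5×3537.38 − 151.3×124.6 = -1165.08
Denominator: √[(25857.85 − 22891.69)(16410.3 − 15525.16)] = √[2966.16 × 885.14] = 1620.3292
r = -1165.08 / 1620.3292 ≈ -0.7190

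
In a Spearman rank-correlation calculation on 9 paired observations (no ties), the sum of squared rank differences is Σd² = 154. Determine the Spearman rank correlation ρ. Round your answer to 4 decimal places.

-0.2833

ρ = 1 − 6Σd² / [n(n²−1)] = 1 − 6×154 / (9×80)
  = 1 − 924/720 = 1 − 1.28333 ≈ -0.2833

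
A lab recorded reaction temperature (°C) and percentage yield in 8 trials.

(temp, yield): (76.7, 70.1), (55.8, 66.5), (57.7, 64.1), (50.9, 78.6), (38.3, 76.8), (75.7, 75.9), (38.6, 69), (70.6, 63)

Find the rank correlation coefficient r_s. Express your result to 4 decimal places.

-0.3095

Rank temp: 8, 4, 5, 3, 1, 7, 2, 6
Rank yield: 5, 3, 2, 8, 7, 6, 4, 1
d = rank(temp) − rank(yield): 3, 1, 3, -5, -6, 1, -2, 5; Σd² = 110
ρ = 1 − 6Σd² / [n(n²−1)] = 1 − 6×110 / (8×63) = 1 − 660/504 ≈ -0.3095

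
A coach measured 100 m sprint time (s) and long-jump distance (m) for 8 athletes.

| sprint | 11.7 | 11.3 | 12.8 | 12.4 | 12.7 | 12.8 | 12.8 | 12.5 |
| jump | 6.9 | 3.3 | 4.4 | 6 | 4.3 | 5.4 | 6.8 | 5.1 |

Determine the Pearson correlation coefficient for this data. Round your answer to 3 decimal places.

n = 8, Σx = 99, Σy = 42.2, Σx² = 1227.4, Σy² = 233.76, Σxy = 523.26
nΣxy − ΣxΣy = 4186.08 − 4177.8 = 8.28
nΣx² − (Σx)² = 9819.2 − 9801 = 18.2; nΣy² − (Σy)² = 1870.08 − 1780.84 = 89.24
r = 8.28 / √(18.2 × 89.24) = 8.28 / 40.3010 ≈ 0.205

0.205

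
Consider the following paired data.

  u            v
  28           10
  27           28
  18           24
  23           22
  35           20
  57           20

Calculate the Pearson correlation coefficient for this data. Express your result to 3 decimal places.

-0.172

n = 6, Σu = 188, Σv = 124, Σu² = 6840, Σv² = 2744, Σuv = 3814
nΣuv − ΣuΣv = 22884 − 23312 = -428
nΣu² − (Σu)² = 41040 − 35344 = 5696; nΣv² − (Σv)² = 16464 − 15376 = 1088
r = -428 / √(5696 × 1088) = -428 / 2489.4272 ≈ -0.172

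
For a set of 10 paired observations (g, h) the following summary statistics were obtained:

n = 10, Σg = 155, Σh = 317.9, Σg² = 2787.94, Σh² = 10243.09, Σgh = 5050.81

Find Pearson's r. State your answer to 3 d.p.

r = (nΣgh − ΣgΣh) / √[(nΣg² − (Σg)²)(nΣh² − (Σh)²)]
Numerator: 10×5050.81 − 155×317.9 = 1233.6
Denominator: √[(27879.4 − 24025)(102430.9 − 101060.41)] = √[3854.4 × 1370.49] = 2298.3509
r = 1233.6 / 2298.3509 ≈ 0.537

0.537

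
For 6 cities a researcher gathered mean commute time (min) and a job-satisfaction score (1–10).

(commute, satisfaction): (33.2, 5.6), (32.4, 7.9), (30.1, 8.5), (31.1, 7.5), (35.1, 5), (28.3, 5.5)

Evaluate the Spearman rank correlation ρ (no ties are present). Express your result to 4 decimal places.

Rank commute: 5, 4, 2, 3, 6, 1
Rank satisfaction: 3, 5, 6, 4, 1, 2
d = rank(commute) − rank(satisfaction): 2, -1, -4, -1, 5, -1; Σd² = 48
ρ = 1 − 6Σd² / [n(n²−1)] = 1 − 6×48 / (6×35) = 1 − 288/210 ≈ -0.3714

-0.3714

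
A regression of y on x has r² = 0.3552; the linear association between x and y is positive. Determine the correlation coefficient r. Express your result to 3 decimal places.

0.596

|r| = √0.3552 = 0.596
The association is positive, so r = 0.596.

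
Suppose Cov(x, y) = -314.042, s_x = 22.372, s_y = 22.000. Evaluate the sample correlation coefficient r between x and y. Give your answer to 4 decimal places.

-0.6381

r = Cov(x,y) / (s_x · s_y) = -314.042 / (22.372 × 22.000)
  = -314.042 / 492.1840 ≈ -0.6381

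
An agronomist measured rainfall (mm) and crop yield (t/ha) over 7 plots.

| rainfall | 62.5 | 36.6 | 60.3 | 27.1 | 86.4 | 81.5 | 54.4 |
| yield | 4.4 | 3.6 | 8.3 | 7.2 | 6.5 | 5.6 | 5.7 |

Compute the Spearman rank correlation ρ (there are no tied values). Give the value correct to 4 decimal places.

Rank rainfall: 5, 2, 4, 1, 7, 6, 3
Rank yield: 2, 1, 7, 6, 5, 3, 4
d = rank(rainfall) − rank(yield): 3, 1, -3, -5, 2, 3, -1; Σd² = 58
ρ = 1 − 6Σd² / [n(n²−1)] = 1 − 6×58 / (7×48) = 1 − 348/336 ≈ -0.0357

-0.0357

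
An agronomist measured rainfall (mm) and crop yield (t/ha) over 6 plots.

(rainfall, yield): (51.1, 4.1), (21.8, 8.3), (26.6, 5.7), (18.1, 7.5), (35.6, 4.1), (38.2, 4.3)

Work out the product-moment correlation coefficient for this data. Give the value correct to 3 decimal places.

-0.858

n = 6, Σx = 191.4, Σy = 34, Σx² = 6848.22, Σy² = 209.74, Σxy = 988.04
nΣxy − ΣxΣy = 5928.24 − 6507.6 = -579.36
nΣx² − (Σx)² = 41089.32 − 36633.96 = 4455.36; nΣy² − (Σy)² = 1258.44 − 1156 = 102.44
r = -579.36 / √(4455.36 × 102.44) = -579.36 / 675.5791 ≈ -0.858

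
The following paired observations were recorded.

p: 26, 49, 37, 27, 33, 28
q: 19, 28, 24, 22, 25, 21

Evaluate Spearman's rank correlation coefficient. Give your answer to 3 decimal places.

0.886

Rank p: 1, 6, 5, 2, 4, 3
Rank q: 1, 6, 4, 3, 5, 2
d = rank(p) − rank(q): 0, 0, 1, -1, -1, 1; Σd² = 4
ρ = 1 − 6Σd² / [n(n²−1)] = 1 − 6×4 / (6×35) = 1 − 24/210 ≈ 0.886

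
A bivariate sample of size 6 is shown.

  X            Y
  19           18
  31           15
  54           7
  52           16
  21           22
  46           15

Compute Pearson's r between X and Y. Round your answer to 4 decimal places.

-0.7496

n = 6, ΣX = 223, ΣY = 93, ΣX² = 9499, ΣY² = 1563, ΣXY = 3169
nΣXY − ΣXΣY = 19014 − 20739 = -1725
nΣX² − (ΣX)² = 56994 − 49729 = 7265; nΣY² − (ΣY)² = 9378 − 8649 = 729
r = -1725 / √(7265 × 729) = -1725 / 2301.3442 ≈ -0.7496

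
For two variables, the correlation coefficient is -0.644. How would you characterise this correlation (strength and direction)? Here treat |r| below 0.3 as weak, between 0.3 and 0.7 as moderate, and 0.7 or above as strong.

moderate negative

r = -0.644 < 0 so the relationship is negative.
|r| = 0.644, which falls in the moderate range.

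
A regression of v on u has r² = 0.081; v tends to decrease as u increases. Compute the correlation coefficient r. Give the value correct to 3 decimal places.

-0.285

|r| = √0.081 = 0.285
The association is negative, so r = −0.285.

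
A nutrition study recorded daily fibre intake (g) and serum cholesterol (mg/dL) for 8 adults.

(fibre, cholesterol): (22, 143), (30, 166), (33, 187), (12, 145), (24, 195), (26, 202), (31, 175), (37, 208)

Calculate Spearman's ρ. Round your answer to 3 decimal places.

Rank fibre: 2, 5, 7, 1, 3, 4, 6, 8
Rank cholesterol: 1, 3, 5, 2, 6, 7, 4, 8
d = rank(fibre) − rank(cholesterol): 1, 2, 2, -1, -3, -3, 2, 0; Σd² = 32
ρ = 1 − 6Σd² / [n(n²−1)] = 1 − 6×32 / (8×63) = 1 − 192/504 ≈ 0.619

0.619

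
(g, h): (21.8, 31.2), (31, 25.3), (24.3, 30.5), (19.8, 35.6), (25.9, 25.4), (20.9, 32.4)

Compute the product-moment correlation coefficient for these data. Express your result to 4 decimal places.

n = 6, Σg = 143.7, Σh = 180.4, Σg² = 3526.39, Σh² = 5506.06, Σgh = 4245.51
nΣgh − ΣgΣh = 25473.06 − 25923.48 = -450.42
nΣg² − (Σg)² = 21158.34 − 20649.69 = 508.65; nΣh² − (Σh)² = 33036.36 − 32544.16 = 492.2
r = -450.42 / √(508.65 × 492.2) = -450.42 / 500.3574 ≈ -0.9002

-0.9002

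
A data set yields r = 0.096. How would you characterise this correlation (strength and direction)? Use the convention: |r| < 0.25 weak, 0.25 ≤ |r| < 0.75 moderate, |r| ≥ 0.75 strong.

r = 0.096 > 0 so the relationship is positive.
|r| = 0.096, which falls in the weak range.

weak positive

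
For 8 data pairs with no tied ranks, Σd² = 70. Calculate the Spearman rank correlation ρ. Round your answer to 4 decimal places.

ρ = 1 − 6Σd² / [n(n²−1)] = 1 − 6×70 / (8×63)
  = 1 − 420/504 = 1 − 0.83333 ≈ 0.1667

0.1667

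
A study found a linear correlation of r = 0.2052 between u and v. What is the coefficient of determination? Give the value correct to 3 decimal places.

r² = (0.2052)² = 0.042

0.042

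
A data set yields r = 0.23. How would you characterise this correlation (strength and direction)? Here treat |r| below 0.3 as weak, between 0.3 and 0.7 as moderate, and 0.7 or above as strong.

r = 0.23 > 0 so the relationship is positive.
|r| = 0.23, which falls in the weak range.

weak positive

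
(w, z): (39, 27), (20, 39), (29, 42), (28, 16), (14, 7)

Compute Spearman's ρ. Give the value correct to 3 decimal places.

Rank w: 5, 2, 4, 3, 1
Rank z: 3, 4, 5, 2, 1
d = rank(w) − rank(z): 2, -2, -1, 1, 0; Σd² = 10
ρ = 1 − 6Σd² / [n(n²−1)] = 1 − 6×10 / (5×24) = 1 − 60/120 ≈ 0.500

0.500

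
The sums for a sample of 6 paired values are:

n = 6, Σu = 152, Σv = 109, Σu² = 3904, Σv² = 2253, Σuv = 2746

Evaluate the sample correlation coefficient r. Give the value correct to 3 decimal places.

r = (nΣuv − ΣuΣv) / √[(nΣu² − (Σu)²)(nΣv² − (Σv)²)]
Numerator: 6×2746 − 152×109 = -92
Denominator: √[(23424 − 23104)(13518 − 11881)] = √[320 × 1637] = 723.7679
r = -92 / 723.7679 ≈ -0.127

-0.127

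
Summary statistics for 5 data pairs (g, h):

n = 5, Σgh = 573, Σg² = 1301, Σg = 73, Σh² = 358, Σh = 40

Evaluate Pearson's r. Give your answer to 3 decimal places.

r = (nΣgh − ΣgΣh) / √[(nΣg² − (Σg)²)(nΣh² − (Σh)²)]
Numerator: 5×573 − 73×40 = -55
Denominator: √[(6505 − 5329)(1790 − 1600)] = √[1176 × 190] = 472.6944
r = -55 / 472.6944 ≈ -0.116

-0.116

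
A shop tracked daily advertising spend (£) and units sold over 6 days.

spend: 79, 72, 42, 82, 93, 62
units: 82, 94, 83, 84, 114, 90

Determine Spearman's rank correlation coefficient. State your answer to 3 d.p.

Rank spend: 4, 3, 1, 5, 6, 2
Rank units: 1, 5, 2, 3, 6, 4
d = rank(spend) − rank(units): 3, -2, -1, 2, 0, -2; Σd² = 22
ρ = 1 − 6Σd² / [n(n²−1)] = 1 − 6×22 / (6×35) = 1 − 132/210 ≈ 0.371

0.371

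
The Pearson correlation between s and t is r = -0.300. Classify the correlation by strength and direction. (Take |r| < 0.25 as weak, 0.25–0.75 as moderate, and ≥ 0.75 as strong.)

r = -0.300 < 0 so the relationship is negative.
|r| = 0.300, which falls in the moderate range.

moderate negative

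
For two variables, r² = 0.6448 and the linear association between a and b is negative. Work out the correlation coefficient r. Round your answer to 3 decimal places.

|r| = √0.6448 = 0.803
The association is negative, so r = −0.803.

-0.803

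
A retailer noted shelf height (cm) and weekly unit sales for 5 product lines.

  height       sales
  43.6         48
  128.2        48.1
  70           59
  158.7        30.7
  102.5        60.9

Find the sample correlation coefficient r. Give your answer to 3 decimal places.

n = 5, Σx = 503, Σy = 246.7, Σx² = 58928.14, Σy² = 12749.91, Σxy = 23503.56
nΣxy − ΣxΣy = 117517.8 − 124090.1 = -6572.3
nΣx² − (Σx)² = 294640.7 − 253009 = 41631.7; nΣy² − (Σy)² = 63749.55 − 60860.89 = 2888.66
r = -6572.3 / √(41631.7 × 2888.66) = -6572.3 / 10966.3041 ≈ -0.599

-0.599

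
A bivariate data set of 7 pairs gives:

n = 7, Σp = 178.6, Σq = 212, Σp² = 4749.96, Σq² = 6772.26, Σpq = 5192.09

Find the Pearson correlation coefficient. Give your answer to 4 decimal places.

r = (nΣpq − ΣpΣq) / √[(nΣp² − (Σp)²)(nΣq² − (Σq)²)]
Numerator: 7×5192.09 − 178.6×212 = -1518.57
Denominator: √[(33249.72 − 31897.96)(47405.82 − 44944)] = √[1351.76 × 2461.82] = 1824.2231
r = -1518.57 / 1824.2231 ≈ -0.8324

-0.8324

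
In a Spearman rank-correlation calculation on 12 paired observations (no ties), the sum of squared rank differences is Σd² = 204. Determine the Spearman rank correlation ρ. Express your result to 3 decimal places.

0.287

ρ = 1 − 6Σd² / [n(n²−1)] = 1 − 6×204 / (12×143)
  = 1 − 1224/1716 = 1 − 0.7133 ≈ 0.287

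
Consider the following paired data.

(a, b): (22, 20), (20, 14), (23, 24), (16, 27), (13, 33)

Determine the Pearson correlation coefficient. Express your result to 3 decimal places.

n = 5, Σa = 94, Σb = 118, Σa² = 1838, Σb² = 2990, Σab = 2133
nΣab − ΣaΣb = 10665 − 11092 = -427
nΣa² − (Σa)² = 9190 − 8836 = 354; nΣb² − (Σb)² = 14950 − 13924 = 1026
r = -427 / √(354 × 1026) = -427 / 602.6641 ≈ -0.709

-0.709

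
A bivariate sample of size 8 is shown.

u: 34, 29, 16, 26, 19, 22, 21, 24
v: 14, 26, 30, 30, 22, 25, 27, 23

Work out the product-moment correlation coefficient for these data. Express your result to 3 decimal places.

-0.607

n = 8, Σu = 191, Σv = 197, Σu² = 4791, Σv² = 5039, Σuv = 4577
nΣuv − ΣuΣv = 36616 − 37627 = -1011
nΣu² − (Σu)² = 38328 − 36481 = 1847; nΣv² − (Σv)² = 40312 − 38809 = 1503
r = -1011 / √(1847 × 1503) = -1011 / 1666.1456 ≈ -0.607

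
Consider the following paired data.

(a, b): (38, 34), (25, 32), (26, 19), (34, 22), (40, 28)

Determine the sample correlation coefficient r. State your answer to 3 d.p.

n = 5, Σa = 163, Σb = 135, Σa² = 5501, Σb² = 3809, Σab = 4454
nΣab − ΣaΣb = 22270 − 22005 = 265
nΣa² − (Σa)² = 27505 − 26569 = 936; nΣb² − (Σb)² = 19045 − 18225 = 820
r = 265 / √(936 × 820) = 265 / 876.0822 ≈ 0.302

0.302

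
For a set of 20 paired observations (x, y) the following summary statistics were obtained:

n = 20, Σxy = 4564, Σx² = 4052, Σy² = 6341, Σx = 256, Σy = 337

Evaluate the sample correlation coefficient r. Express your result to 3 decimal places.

0.349

r = (nΣxy − ΣxΣy) / √[(nΣx² − (Σx)²)(nΣy² − (Σy)²)]
Numerator: 20×4564 − 256×337 = 5008
Denominator: √[(81040 − 65536)(126820 − 113569)] = √[15504 × 13251] = 14333.3005
r = 5008 / 14333.3005 ≈ 0.349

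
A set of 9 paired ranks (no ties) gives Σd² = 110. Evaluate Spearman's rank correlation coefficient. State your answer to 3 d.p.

ρ = 1 − 6Σd² / [n(n²−1)] = 1 − 6×110 / (9×80)
  = 1 − 660/720 = 1 − 0.9167 ≈ 0.083

0.083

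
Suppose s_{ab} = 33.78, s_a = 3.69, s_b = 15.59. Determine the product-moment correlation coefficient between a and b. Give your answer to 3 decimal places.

0.587

r = Cov(a,b) / (s_a · s_b) = 33.78 / (3.69 × 15.59)
  = 33.78 / 57.5271 ≈ 0.587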